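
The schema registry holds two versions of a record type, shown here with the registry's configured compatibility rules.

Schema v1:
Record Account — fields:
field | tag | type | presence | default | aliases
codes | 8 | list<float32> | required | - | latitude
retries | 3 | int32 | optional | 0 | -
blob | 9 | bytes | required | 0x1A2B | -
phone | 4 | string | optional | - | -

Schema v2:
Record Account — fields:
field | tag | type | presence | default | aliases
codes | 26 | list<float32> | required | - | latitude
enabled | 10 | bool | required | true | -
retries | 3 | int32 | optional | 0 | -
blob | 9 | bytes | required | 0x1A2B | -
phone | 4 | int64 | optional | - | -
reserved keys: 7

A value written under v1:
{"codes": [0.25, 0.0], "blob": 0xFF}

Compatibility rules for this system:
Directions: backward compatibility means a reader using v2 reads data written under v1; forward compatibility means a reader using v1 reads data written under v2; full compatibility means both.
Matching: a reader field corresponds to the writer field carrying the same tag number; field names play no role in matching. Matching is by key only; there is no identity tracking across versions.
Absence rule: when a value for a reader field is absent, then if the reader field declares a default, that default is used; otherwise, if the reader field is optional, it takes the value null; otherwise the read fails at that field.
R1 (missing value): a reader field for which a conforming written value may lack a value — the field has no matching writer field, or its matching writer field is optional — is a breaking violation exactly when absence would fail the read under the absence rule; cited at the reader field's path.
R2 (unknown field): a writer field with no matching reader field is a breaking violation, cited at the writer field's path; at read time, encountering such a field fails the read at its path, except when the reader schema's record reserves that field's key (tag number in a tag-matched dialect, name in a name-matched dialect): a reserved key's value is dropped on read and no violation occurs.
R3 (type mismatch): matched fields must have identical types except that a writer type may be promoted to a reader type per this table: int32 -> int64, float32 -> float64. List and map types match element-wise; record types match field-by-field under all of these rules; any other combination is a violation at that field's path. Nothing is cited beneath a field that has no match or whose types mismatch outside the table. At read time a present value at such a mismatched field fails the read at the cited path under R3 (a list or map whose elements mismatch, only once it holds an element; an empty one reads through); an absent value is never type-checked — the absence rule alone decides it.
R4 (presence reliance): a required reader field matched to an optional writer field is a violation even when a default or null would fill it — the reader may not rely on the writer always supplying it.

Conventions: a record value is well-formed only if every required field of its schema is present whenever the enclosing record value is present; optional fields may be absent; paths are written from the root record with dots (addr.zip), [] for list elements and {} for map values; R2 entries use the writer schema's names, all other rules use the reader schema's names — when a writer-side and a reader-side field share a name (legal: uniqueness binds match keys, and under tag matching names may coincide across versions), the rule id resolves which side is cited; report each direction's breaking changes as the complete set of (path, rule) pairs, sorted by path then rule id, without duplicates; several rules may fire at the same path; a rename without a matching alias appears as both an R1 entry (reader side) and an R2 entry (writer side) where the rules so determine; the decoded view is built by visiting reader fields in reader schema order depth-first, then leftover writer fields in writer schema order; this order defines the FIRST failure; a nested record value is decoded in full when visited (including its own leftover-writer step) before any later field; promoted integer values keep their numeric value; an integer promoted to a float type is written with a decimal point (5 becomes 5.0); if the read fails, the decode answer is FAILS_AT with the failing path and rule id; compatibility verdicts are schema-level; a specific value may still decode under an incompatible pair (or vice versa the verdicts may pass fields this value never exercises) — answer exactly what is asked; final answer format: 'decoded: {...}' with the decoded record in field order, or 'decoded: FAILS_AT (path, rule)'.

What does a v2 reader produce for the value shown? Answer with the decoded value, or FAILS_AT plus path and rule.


each type pair in Account: writer, then reader
decode walk for Account under reader schema v2:
  read fails at codes under R1 (no fill)
  => FAILS_AT (codes, R1)
remaining Account differences; none change what is asked:
  field phone in record Account: type string changed to int64 -> a verdict-level change on Account — the shown value reads the same
  added field enabled to record Account: required bool, tag 10, default true (in v2 it sits immediately before retries) -> a verdict-level change on Account — the shown value reads the same

decoded: FAILS_AT (codes, R1)


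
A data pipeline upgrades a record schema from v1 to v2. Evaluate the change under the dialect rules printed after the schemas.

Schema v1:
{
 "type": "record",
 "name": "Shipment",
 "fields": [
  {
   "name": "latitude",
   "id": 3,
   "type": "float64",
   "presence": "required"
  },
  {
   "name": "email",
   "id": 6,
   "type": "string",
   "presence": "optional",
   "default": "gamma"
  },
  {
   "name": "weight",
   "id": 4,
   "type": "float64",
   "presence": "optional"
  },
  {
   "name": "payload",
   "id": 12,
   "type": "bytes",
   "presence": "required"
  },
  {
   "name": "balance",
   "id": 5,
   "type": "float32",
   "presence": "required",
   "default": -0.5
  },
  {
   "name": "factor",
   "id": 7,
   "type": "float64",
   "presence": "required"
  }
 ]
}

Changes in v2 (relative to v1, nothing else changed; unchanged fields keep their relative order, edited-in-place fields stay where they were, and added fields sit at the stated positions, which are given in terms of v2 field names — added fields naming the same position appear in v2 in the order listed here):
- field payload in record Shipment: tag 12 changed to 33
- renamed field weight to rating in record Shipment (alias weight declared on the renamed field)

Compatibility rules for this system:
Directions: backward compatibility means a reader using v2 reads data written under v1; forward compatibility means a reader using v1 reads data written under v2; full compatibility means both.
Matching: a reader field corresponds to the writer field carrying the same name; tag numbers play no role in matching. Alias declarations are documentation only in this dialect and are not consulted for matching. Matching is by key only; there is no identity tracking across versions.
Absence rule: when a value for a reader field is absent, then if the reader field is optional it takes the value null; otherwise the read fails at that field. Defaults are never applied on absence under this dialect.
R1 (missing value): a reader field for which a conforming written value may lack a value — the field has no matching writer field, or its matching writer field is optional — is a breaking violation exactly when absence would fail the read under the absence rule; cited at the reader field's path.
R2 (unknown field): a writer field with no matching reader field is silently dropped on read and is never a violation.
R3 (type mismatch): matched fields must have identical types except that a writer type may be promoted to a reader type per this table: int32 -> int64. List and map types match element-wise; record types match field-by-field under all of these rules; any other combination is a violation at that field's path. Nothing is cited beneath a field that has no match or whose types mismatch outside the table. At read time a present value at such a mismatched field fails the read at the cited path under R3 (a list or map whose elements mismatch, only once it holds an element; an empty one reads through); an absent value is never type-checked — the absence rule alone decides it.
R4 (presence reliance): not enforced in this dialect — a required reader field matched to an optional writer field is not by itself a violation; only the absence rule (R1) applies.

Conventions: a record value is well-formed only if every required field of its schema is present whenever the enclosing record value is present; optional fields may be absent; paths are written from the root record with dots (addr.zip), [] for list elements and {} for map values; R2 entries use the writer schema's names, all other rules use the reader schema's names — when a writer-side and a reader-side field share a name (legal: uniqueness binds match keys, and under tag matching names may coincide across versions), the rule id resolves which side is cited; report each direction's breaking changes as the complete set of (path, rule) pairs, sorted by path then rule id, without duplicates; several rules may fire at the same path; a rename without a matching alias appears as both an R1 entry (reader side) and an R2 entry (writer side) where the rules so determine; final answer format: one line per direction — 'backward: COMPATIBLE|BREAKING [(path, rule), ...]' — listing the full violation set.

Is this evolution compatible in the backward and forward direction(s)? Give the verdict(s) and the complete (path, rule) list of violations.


backward: COMPATIBLE []; forward: COMPATIBLE []

each type pair in Shipment: writer, then reader
backward for Shipment (reader v2, writer v1):
  float64 -> float64, writer required: latitude aligns to latitude
  string -> string, writer optional: email aligns to email
  rating: no writer-side match
  bytes -> bytes, writer required: payload aligns to payload
  float32 -> float32, writer required: balance aligns to balance
  float64 -> float64, writer required: factor aligns to factor
  writer field weight has no reader counterpart
  => backward: COMPATIBLE
forward for Shipment (reader v1, writer v2):
  float64 -> float64, writer required: latitude aligns to latitude
  string -> string, writer optional: email aligns to email
  weight: no writer-side match
  bytes -> bytes, writer required: payload aligns to payload
  float32 -> float32, writer required: balance aligns to balance
  float64 -> float64, writer required: factor aligns to factor
  writer field rating has no reader counterpart
  => forward: COMPATIBLE


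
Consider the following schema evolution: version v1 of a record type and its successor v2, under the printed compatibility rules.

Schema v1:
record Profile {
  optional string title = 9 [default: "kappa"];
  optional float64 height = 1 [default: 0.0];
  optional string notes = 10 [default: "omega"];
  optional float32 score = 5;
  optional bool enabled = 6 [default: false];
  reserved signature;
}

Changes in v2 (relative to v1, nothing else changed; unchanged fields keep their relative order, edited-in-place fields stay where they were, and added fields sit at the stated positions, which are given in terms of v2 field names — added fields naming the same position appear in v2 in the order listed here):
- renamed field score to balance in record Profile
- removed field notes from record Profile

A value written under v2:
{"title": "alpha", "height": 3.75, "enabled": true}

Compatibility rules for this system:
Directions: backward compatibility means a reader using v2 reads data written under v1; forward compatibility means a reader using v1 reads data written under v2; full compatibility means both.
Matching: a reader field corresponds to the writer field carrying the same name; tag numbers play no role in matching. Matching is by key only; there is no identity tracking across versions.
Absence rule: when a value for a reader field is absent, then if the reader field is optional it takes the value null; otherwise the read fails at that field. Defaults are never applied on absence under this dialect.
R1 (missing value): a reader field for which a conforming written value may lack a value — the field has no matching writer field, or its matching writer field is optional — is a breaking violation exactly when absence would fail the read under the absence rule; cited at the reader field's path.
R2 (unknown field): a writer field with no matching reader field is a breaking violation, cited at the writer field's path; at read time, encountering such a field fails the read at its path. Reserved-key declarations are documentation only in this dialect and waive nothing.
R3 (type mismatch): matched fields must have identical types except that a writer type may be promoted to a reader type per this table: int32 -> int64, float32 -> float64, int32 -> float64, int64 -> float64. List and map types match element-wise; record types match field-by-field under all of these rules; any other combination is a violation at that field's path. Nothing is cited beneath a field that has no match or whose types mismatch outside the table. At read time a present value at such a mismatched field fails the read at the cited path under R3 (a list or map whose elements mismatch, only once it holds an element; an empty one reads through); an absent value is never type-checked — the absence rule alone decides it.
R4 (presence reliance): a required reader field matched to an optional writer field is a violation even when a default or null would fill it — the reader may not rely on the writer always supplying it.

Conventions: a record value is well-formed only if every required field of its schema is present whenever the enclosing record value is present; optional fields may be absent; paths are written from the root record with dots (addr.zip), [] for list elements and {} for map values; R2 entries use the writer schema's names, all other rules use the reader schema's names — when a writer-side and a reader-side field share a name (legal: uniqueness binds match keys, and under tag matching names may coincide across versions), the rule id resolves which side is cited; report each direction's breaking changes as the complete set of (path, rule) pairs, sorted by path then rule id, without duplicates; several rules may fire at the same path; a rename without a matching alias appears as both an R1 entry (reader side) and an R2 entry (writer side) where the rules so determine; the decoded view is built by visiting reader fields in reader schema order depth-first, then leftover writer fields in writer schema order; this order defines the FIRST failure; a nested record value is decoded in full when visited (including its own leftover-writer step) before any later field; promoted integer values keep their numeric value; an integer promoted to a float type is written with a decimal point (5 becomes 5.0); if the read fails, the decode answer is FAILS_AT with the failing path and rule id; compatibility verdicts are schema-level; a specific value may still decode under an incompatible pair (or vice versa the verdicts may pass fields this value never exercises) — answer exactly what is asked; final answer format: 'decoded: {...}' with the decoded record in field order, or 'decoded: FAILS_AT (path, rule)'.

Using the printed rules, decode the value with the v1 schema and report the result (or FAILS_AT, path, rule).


in Profile below, arrows point writer -> reader
decode walk for Profile under reader schema v1:
  title := "alpha"
  height := 3.75
  notes := null (absent, optional -> null)
  score := null (absent, optional -> null)
  enabled := true
  => decoded: {"title": "alpha", "height": 3.75, "notes": null, "score": null, "enabled": true}
remaining Profile differences; none change what is asked:
  renamed field score to balance in record Profile -> schema-level compatibility only; this Profile value's decode is unchanged
  removed field notes from record Profile -> schema-level compatibility only; this Profile value's decode is unchanged

decoded: {"title": "alpha", "height": 3.75, "notes": null, "score": null, "enabled": true}


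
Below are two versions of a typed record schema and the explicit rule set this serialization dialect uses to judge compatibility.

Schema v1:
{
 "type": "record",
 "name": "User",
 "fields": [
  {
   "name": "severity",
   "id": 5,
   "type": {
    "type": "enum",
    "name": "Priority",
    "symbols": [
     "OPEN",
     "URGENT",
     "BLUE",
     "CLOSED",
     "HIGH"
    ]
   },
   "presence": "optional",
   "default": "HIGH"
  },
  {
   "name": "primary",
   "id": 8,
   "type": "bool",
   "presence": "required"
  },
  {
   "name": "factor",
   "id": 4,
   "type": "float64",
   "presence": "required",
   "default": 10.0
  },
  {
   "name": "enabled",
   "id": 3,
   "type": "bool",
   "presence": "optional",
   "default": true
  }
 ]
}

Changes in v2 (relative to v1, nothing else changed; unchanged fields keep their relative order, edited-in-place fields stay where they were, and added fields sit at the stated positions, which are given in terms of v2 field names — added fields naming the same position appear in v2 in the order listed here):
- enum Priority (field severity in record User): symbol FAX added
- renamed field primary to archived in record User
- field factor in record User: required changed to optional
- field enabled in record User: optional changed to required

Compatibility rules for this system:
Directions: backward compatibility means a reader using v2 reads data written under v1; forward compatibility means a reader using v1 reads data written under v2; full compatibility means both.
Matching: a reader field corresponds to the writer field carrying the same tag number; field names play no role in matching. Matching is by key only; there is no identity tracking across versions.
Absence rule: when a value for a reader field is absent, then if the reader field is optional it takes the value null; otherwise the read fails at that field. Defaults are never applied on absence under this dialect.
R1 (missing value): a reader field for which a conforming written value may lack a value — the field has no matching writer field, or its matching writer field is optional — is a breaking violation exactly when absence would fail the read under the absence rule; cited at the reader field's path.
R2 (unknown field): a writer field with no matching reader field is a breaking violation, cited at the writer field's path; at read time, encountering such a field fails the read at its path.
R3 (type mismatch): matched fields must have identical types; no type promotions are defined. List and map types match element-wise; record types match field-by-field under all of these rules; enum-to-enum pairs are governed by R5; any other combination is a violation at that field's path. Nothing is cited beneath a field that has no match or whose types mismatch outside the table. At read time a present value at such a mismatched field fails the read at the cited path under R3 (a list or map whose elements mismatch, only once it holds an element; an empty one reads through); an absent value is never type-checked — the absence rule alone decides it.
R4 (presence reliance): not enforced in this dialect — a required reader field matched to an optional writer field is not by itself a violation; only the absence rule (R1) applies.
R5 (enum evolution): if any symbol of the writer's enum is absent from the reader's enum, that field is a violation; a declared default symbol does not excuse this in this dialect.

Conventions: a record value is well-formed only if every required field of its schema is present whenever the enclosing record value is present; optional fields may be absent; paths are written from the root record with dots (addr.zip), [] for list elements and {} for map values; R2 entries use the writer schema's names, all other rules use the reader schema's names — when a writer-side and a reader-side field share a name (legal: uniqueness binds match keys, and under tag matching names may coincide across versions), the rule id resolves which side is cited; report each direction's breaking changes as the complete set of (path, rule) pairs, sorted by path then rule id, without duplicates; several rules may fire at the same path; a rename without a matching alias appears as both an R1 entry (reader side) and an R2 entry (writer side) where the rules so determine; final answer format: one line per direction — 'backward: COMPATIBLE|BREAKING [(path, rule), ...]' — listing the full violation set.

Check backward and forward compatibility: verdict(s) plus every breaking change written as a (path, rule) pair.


each type pair in User: writer, then reader
backward pass over User, reader schema v2, writer schema v1:
  severity: paired with writer severity (Priority -> Priority; writer optional)
  archived: paired with writer primary (bool -> bool; writer required)
  factor: paired with writer factor (float64 -> float64; writer required)
  enabled: paired with writer enabled (bool -> bool; writer optional)
  violation R1 at enabled
  => backward: BREAKING (1)
forward pass over User, reader schema v1, writer schema v2:
  severity: paired with writer severity (Priority -> Priority; writer optional)
  primary: paired with writer archived (bool -> bool; writer required)
  factor: paired with writer factor (float64 -> float64; writer optional)
  enabled: paired with writer enabled (bool -> bool; writer required)
  violation R1 at factor
  violation R5 at severity
  => forward: BREAKING (2)

backward: BREAKING [(enabled, R1)]; forward: BREAKING [(factor, R1), (severity, R5)]


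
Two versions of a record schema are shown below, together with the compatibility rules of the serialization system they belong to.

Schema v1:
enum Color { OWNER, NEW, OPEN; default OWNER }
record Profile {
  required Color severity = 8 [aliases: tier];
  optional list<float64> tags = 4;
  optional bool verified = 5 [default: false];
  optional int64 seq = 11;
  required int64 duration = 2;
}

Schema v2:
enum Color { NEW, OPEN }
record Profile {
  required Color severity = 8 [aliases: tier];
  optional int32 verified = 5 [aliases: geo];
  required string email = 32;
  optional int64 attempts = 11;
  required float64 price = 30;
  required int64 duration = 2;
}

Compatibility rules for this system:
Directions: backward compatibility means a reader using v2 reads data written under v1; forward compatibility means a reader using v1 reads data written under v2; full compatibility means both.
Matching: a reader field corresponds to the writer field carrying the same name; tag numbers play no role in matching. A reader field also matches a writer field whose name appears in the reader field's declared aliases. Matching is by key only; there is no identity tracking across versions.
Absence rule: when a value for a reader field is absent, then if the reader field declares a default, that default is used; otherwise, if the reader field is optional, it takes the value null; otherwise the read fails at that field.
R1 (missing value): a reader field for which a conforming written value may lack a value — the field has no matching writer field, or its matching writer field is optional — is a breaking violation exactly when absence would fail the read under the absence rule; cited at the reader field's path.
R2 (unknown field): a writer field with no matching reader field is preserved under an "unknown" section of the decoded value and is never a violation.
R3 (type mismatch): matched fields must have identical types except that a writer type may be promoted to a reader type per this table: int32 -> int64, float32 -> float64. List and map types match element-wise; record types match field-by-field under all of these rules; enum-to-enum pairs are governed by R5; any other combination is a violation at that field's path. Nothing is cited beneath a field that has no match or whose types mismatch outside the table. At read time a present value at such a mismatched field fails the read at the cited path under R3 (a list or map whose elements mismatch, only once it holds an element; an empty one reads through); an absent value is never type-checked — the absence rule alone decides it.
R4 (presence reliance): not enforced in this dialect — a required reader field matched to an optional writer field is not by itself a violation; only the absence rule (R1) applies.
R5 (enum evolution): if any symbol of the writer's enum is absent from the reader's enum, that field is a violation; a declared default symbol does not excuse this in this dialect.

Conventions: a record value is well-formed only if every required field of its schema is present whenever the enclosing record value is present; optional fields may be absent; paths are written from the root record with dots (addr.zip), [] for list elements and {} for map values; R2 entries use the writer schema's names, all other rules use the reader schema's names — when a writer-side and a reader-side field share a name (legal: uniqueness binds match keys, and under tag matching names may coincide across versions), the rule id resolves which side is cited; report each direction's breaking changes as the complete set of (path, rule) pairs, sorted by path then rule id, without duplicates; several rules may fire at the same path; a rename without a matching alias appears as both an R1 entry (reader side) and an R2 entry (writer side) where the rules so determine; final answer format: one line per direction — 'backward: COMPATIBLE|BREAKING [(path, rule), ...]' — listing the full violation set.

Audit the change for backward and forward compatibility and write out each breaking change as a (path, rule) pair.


backward: BREAKING [(email, R1), (price, R1), (severity, R5), (verified, R3)]; forward: BREAKING [(verified, R3)]

in Profile below, arrows point writer -> reader
checking backward for Profile: reader v2 against writer v1:
  writer required, Color -> Color: reader severity maps from writer severity
  writer optional, bool -> int32: reader verified maps from writer verified
  no writer field matches reader email
  no writer field matches reader attempts
  no writer field matches reader price
  writer required, int64 -> int64: reader duration maps from writer duration
  tags (writer side), unknown to reader
  seq (writer side), unknown to reader
  R1 fires at email
  R1 fires at price
  R5 fires at severity
  R3 fires at verified
  => backward: BREAKING (4)
checking forward for Profile: reader v1 against writer v2:
  writer required, Color -> Color: reader severity maps from writer severity
  no writer field matches reader tags
  writer optional, int32 -> bool: reader verified maps from writer verified
  no writer field matches reader seq
  writer required, int64 -> int64: reader duration maps from writer duration
  email (writer side), unknown to reader
  attempts (writer side), unknown to reader
  price (writer side), unknown to reader
  R3 fires at verified
  => forward: BREAKING (1)


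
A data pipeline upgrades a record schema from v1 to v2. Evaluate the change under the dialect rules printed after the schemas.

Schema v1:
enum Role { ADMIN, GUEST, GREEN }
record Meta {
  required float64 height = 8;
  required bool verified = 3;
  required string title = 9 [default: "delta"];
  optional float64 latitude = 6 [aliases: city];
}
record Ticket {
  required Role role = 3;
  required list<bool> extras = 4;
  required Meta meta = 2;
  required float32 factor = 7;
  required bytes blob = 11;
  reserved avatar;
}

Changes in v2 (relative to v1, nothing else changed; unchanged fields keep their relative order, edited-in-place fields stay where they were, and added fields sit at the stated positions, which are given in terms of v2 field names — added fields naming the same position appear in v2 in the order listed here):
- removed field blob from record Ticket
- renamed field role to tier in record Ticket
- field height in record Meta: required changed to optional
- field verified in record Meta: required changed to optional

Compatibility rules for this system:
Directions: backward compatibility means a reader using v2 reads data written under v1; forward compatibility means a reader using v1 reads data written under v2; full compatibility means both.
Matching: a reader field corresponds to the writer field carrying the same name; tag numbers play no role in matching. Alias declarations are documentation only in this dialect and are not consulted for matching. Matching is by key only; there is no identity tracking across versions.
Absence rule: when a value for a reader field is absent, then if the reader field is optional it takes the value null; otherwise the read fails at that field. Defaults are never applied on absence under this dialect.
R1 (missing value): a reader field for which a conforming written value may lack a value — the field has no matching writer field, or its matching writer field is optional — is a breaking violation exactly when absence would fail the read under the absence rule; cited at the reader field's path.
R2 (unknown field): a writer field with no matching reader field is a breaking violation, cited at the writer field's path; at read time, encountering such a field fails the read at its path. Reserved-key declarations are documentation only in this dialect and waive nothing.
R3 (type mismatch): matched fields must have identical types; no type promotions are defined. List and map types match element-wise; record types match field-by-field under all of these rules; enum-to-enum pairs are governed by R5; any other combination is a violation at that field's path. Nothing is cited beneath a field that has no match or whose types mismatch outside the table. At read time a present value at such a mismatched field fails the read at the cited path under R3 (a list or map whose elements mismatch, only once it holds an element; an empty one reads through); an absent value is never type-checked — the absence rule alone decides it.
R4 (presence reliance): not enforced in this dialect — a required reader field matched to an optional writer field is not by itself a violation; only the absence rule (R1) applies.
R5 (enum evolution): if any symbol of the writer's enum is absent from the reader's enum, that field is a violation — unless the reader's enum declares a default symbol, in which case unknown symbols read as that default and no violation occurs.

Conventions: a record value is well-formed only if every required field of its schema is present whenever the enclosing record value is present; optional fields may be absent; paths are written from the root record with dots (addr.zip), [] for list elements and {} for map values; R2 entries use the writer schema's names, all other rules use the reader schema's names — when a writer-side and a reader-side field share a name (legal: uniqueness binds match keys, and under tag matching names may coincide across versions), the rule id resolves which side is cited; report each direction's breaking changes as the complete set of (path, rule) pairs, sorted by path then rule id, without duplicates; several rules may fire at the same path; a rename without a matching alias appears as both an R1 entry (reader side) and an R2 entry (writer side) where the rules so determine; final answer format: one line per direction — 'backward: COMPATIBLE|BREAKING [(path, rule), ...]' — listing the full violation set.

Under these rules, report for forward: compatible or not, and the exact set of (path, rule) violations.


the writer's type comes first in each Ticket pair
forward pass over Ticket, reader schema v1, writer schema v2:
  role: no writer match
  extras: paired with writer extras (list<bool> -> list<bool>; writer required)
  meta: paired with writer meta (Meta -> Meta; writer required)
  factor: paired with writer factor (float32 -> float32; writer required)
  blob: no writer match
  writer tier: unknown to reader
  meta.height: paired with writer meta.height (float64 -> float64; writer optional)
  meta.verified: paired with writer meta.verified (bool -> bool; writer optional)
  meta.title: paired with writer meta.title (string -> string; writer required)
  meta.latitude: paired with writer meta.latitude (float64 -> float64; writer optional)
  R1 fires at blob
  R1 fires at meta.height
  R1 fires at meta.verified
  R1 fires at role
  R2 fires at tier
  => forward: BREAKING (5)

forward: BREAKING [(blob, R1), (meta.height, R1), (meta.verified, R1), (role, R1), (tier, R2)]


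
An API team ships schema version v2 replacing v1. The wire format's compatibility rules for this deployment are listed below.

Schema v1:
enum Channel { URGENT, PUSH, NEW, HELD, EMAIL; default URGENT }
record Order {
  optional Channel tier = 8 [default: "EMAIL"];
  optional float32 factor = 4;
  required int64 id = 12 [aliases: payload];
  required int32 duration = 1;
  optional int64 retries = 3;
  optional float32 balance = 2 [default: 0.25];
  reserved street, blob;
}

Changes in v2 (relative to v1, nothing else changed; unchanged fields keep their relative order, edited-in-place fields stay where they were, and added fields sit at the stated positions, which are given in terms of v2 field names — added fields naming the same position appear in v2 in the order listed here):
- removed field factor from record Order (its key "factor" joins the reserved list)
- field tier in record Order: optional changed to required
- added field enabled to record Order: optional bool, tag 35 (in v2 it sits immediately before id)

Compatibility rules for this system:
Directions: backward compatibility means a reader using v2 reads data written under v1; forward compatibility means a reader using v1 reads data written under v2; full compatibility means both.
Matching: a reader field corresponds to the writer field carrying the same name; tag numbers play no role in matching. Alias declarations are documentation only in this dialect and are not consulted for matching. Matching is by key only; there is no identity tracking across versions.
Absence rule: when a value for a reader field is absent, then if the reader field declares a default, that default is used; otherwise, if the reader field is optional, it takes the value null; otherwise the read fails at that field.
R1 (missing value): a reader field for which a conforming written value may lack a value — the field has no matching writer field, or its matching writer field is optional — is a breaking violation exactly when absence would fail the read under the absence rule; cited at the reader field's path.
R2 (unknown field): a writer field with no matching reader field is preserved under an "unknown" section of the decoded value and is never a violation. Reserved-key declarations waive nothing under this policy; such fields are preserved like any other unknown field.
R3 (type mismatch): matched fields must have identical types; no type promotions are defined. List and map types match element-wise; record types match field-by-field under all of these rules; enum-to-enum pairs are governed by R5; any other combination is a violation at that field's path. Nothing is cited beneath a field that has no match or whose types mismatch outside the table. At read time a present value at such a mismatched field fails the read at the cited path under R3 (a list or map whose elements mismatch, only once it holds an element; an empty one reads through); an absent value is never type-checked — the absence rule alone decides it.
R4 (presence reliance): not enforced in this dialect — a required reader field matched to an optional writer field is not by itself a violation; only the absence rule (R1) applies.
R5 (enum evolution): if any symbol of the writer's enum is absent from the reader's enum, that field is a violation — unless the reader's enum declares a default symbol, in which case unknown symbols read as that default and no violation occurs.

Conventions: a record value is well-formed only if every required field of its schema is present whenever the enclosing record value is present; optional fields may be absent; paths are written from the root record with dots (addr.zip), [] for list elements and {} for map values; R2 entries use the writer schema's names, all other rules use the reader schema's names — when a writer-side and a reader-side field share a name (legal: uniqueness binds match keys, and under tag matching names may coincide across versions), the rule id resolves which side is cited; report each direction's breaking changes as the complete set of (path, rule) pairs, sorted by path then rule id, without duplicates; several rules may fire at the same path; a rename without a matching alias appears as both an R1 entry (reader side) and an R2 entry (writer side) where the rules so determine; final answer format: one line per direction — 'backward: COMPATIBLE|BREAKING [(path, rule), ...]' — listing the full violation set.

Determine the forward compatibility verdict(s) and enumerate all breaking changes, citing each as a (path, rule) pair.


each type pair in Order: writer, then reader
forward for Order (reader v1, writer v2):
  tier: Channel -> Channel, writer required; from tier
  factor: no writer-side match
  id: int64 -> int64, writer required; from id
  duration: int32 -> int32, writer required; from duration
  retries: int64 -> int64, writer optional; from retries
  balance: float32 -> float32, writer optional; from balance
  leftover writer field: enabled
  => forward: COMPATIBLE
diffs on Order not affecting the asked answer:
  removed field factor from record Order (its key "factor" joins the reserved list) -> no rule fires on it in Order's dialect; the asked verdict holds
  field tier in record Order: optional changed to required -> no rule fires on it in Order's dialect; the asked verdict holds
  added field enabled to record Order: optional bool, tag 35 (in v2 it sits immediately before id) -> no rule fires on it in Order's dialect; the asked verdict holds

forward: COMPATIBLE []


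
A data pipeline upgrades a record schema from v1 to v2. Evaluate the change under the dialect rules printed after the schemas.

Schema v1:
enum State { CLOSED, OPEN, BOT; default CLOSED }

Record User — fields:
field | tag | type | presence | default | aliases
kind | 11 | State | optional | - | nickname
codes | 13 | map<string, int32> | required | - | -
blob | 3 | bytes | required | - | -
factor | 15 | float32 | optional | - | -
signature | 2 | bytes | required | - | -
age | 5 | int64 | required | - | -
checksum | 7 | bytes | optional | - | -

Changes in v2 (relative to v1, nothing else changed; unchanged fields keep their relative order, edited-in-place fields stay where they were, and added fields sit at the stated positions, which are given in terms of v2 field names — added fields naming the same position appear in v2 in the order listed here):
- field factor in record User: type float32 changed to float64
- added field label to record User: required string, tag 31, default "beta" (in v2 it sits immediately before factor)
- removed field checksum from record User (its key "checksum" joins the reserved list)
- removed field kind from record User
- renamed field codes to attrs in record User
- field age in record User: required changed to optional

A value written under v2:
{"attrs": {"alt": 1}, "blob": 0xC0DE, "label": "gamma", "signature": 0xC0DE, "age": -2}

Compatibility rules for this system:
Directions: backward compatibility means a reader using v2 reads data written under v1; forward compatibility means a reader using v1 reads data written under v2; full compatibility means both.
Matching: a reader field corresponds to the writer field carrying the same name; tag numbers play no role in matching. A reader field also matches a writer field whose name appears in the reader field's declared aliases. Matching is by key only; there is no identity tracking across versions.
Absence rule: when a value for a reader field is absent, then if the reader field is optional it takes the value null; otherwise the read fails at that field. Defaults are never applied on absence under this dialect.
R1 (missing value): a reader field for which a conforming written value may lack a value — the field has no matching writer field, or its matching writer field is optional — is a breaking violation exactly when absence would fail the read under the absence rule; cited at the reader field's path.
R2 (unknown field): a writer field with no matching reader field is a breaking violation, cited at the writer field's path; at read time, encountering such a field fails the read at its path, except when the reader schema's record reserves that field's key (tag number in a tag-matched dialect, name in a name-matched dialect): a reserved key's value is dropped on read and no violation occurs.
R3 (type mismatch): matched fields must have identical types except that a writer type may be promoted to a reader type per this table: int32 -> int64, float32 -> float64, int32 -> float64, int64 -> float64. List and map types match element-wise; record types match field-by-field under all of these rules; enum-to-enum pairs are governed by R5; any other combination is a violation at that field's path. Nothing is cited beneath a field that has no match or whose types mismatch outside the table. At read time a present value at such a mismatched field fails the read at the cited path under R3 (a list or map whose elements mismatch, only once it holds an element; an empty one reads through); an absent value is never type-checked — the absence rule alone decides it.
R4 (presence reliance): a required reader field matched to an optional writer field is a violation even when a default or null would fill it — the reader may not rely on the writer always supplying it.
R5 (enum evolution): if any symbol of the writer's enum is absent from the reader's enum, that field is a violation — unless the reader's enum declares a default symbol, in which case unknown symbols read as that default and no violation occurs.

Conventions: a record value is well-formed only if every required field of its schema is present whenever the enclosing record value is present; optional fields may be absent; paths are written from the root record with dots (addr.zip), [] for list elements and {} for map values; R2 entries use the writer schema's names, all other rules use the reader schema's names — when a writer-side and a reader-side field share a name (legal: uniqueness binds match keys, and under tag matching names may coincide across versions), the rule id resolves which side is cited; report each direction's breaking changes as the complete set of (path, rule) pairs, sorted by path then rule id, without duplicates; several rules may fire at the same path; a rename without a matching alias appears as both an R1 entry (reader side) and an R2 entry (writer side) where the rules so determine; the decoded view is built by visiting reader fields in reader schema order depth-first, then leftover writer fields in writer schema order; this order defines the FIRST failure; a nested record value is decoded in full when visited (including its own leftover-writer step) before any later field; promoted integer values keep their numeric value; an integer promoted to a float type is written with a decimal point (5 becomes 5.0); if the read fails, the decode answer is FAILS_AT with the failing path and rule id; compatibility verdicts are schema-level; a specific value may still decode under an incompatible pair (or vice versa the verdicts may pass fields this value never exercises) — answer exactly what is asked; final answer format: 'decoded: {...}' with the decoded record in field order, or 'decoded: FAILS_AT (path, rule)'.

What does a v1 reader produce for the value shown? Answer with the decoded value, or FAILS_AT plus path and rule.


arrows below run writer -> reader for User
decoding the User value with the v1 reader:
  kind := null (absent, optional -> null)
  read fails at codes under R1 (no fill)
  => FAILS_AT (codes, R1)
ruling out the remaining User differences:
  field factor in record User: type float32 changed to float64 -> matters for User compatibility verdicts, not for this value's decode
  added field label to record User: required string, tag 31, default "beta" (in v2 it sits immediately before factor) -> matters for User compatibility verdicts, not for this value's decode
  removed field checksum from record User (its key "checksum" joins the reserved list) -> triggers nothing under the printed rules; the User answer is the same either way
  removed field kind from record User -> matters for User compatibility verdicts, not for this value's decode
  field age in record User: required changed to optional -> matters for User compatibility verdicts, not for this value's decode

decoded: FAILS_AT (codes, R1)
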